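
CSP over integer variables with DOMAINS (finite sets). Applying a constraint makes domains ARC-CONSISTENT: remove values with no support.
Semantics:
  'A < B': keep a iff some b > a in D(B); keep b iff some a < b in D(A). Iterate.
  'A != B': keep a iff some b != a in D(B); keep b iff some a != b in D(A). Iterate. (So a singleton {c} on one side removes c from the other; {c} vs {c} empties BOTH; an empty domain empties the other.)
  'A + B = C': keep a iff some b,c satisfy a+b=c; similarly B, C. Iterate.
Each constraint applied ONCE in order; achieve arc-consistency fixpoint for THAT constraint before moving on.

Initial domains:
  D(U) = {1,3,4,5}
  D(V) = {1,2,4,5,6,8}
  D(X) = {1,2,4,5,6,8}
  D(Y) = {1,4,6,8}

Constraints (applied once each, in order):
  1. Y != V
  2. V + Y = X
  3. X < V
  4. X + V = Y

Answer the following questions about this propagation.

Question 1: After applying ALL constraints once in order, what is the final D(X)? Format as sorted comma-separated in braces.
Answer: {2}

Derivation:
Constraint 1 (Y != V) on D(Y)={1,4,6,8} D(V)={1,2,4,5,6,8}: no change
Constraint 2 (V + Y = X) on D(V)={1,2,4,5,6,8} D(Y)={1,4,6,8} D(X)={1,2,4,5,6,8}: V {1,2,4,5,6,8}->{1,2,4,5}; Y {1,4,6,8}->{1,4,6}; X {1,2,4,5,6,8}->{2,5,6,8}
Constraint 3 (X < V) on D(X)={2,5,6,8} D(V)={1,2,4,5}: X {2,5,6,8}->{2}; V {1,2,4,5}->{4,5}
Constraint 4 (X + V = Y) on D(X)={2} D(V)={4,5} D(Y)={1,4,6}: V {4,5}->{4}; Y {1,4,6}->{6}
So after all 4 constraints: D(X) = {2}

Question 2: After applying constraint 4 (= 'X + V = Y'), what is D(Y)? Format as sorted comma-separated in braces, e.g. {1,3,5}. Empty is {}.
Answer: {6}

Derivation:
Constraint 1 (Y != V) on D(Y)={1,4,6,8} D(V)={1,2,4,5,6,8}: no change
Constraint 2 (V + Y = X) on D(V)={1,2,4,5,6,8} D(Y)={1,4,6,8} D(X)={1,2,4,5,6,8}: V {1,2,4,5,6,8}->{1,2,4,5}; Y {1,4,6,8}->{1,4,6}; X {1,2,4,5,6,8}->{2,5,6,8}
Constraint 3 (X < V) on D(X)={2,5,6,8} D(V)={1,2,4,5}: X {2,5,6,8}->{2}; V {1,2,4,5}->{4,5}
Constraint 4 (X + V = Y) on D(X)={2} D(V)={4,5} D(Y)={1,4,6}: V {4,5}->{4}; Y {1,4,6}->{6}
So after constraint 4: D(Y) = {6}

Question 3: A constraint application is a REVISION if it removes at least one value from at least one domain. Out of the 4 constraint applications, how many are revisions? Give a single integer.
Answer: 3

Derivation:
Constraint 1 (Y != V) on D(Y)={1,4,6,8} D(V)={1,2,4,5,6,8}: no change => not a revision
Constraint 2 (V + Y = X) on D(V)={1,2,4,5,6,8} D(Y)={1,4,6,8} D(X)={1,2,4,5,6,8}: V {1,2,4,5,6,8}->{1,2,4,5}; Y {1,4,6,8}->{1,4,6}; X {1,2,4,5,6,8}->{2,5,6,8} => REVISION
Constraint 3 (X < V) on D(X)={2,5,6,8} D(V)={1,2,4,5}: X {2,5,6,8}->{2}; V {1,2,4,5}->{4,5} => REVISION
Constraint 4 (X + V = Y) on D(X)={2} D(V)={4,5} D(Y)={1,4,6}: V {4,5}->{4}; Y {1,4,6}->{6} => REVISION
Total revisions = 3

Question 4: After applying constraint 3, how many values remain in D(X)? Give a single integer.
Constraint 1 (Y != V) on D(Y)={1,4,6,8} D(V)={1,2,4,5,6,8}: no change
Constraint 2 (V + Y = X) on D(V)={1,2,4,5,6,8} D(Y)={1,4,6,8} D(X)={1,2,4,5,6,8}: V {1,2,4,5,6,8}->{1,2,4,5}; Y {1,4,6,8}->{1,4,6}; X {1,2,4,5,6,8}->{2,5,6,8}
Constraint 3 (X < V) on D(X)={2,5,6,8} D(V)={1,2,4,5}: X {2,5,6,8}->{2}; V {1,2,4,5}->{4,5}
So after constraint 3: D(X)={2}, size = 1

Answer: 1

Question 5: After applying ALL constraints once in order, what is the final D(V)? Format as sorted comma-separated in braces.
Constraint 1 (Y != V) on D(Y)={1,4,6,8} D(V)={1,2,4,5,6,8}: no change
Constraint 2 (V + Y = X) on D(V)={1,2,4,5,6,8} D(Y)={1,4,6,8} D(X)={1,2,4,5,6,8}: V {1,2,4,5,6,8}->{1,2,4,5}; Y {1,4,6,8}->{1,4,6}; X {1,2,4,5,6,8}->{2,5,6,8}
Constraint 3 (X < V) on D(X)={2,5,6,8} D(V)={1,2,4,5}: X {2,5,6,8}->{2}; V {1,2,4,5}->{4,5}
Constraint 4 (X + V = Y) on D(X)={2} D(V)={4,5} D(Y)={1,4,6}: V {4,5}->{4}; Y {1,4,6}->{6}
So after all 4 constraints: D(V) = {4}

Answer: {4}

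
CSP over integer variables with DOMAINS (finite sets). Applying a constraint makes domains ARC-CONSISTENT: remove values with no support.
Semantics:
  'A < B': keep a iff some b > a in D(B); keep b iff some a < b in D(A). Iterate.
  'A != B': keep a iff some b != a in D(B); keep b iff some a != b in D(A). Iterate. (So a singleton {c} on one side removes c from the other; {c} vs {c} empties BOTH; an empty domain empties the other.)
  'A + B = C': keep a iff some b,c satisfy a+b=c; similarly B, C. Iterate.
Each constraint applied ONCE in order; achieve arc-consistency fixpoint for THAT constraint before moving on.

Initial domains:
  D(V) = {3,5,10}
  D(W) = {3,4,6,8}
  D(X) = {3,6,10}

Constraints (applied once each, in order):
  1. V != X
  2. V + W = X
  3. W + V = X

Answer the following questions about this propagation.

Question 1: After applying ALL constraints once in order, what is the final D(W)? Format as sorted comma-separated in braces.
Answer: {3}

Derivation:
Constraint 1 (V != X) on D(V)={3,5,10} D(X)={3,6,10}: no change
Constraint 2 (V + W = X) on D(V)={3,5,10} D(W)={3,4,6,8} D(X)={3,6,10}: V {3,5,10}->{3}; W {3,4,6,8}->{3}; X {3,6,10}->{6}
Constraint 3 (W + V = X) on D(W)={3} D(V)={3} D(X)={6}: no change
So after all 3 constraints: D(W) = {3}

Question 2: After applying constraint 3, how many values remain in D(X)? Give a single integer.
Constraint 1 (V != X) on D(V)={3,5,10} D(X)={3,6,10}: no change
Constraint 2 (V + W = X) on D(V)={3,5,10} D(W)={3,4,6,8} D(X)={3,6,10}: V {3,5,10}->{3}; W {3,4,6,8}->{3}; X {3,6,10}->{6}
Constraint 3 (W + V = X) on D(W)={3} D(V)={3} D(X)={6}: no change
So after constraint 3: D(X)={6}, size = 1

Answer: 1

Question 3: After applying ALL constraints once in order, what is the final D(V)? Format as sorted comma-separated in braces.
Constraint 1 (V != X) on D(V)={3,5,10} D(X)={3,6,10}: no change
Constraint 2 (V + W = X) on D(V)={3,5,10} D(W)={3,4,6,8} D(X)={3,6,10}: V {3,5,10}->{3}; W {3,4,6,8}->{3}; X {3,6,10}->{6}
Constraint 3 (W + V = X) on D(W)={3} D(V)={3} D(X)={6}: no change
So after all 3 constraints: D(V) = {3}

Answer: {3}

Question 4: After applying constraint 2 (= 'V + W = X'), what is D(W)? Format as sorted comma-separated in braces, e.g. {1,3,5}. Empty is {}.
Constraint 1 (V != X) on D(V)={3,5,10} D(X)={3,6,10}: no change
Constraint 2 (V + W = X) on D(V)={3,5,10} D(W)={3,4,6,8} D(X)={3,6,10}: V {3,5,10}->{3}; W {3,4,6,8}->{3}; X {3,6,10}->{6}
So after constraint 2: D(W) = {3}

Answer: {3}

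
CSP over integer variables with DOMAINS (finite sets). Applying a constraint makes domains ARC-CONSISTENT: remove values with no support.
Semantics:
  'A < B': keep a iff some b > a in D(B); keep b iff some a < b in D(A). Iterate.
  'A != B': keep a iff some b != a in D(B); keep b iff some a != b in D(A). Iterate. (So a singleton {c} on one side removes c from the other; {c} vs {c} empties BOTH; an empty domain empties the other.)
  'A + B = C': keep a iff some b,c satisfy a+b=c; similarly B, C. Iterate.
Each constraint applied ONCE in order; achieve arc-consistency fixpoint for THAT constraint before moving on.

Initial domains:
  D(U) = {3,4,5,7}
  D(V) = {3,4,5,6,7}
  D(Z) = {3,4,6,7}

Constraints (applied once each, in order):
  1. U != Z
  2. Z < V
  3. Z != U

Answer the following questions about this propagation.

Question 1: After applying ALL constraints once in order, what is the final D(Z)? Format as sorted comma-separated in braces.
Constraint 1 (U != Z) on D(U)={3,4,5,7} D(Z)={3,4,6,7}: no change
Constraint 2 (Z < V) on D(Z)={3,4,6,7} D(V)={3,4,5,6,7}: Z {3,4,6,7}->{3,4,6}; V {3,4,5,6,7}->{4,5,6,7}
Constraint 3 (Z != U) on D(Z)={3,4,6} D(U)={3,4,5,7}: no change
So after all 3 constraints: D(Z) = {3,4,6}

Answer: {3,4,6}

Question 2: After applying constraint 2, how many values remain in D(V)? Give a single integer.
Constraint 1 (U != Z) on D(U)={3,4,5,7} D(Z)={3,4,6,7}: no change
Constraint 2 (Z < V) on D(Z)={3,4,6,7} D(V)={3,4,5,6,7}: Z {3,4,6,7}->{3,4,6}; V {3,4,5,6,7}->{4,5,6,7}
So after constraint 2: D(V)={4,5,6,7}, size = 4

Answer: 4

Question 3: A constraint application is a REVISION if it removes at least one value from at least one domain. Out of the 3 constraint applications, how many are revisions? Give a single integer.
Answer: 1

Derivation:
Constraint 1 (U != Z) on D(U)={3,4,5,7} D(Z)={3,4,6,7}: no change => not a revision
Constraint 2 (Z < V) on D(Z)={3,4,6,7} D(V)={3,4,5,6,7}: Z {3,4,6,7}->{3,4,6}; V {3,4,5,6,7}->{4,5,6,7} => REVISION
Constraint 3 (Z != U) on D(Z)={3,4,6} D(U)={3,4,5,7}: no change => not a revision
Total revisions = 1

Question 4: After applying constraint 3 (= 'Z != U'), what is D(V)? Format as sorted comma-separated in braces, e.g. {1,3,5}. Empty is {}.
Answer: {4,5,6,7}

Derivation:
Constraint 1 (U != Z) on D(U)={3,4,5,7} D(Z)={3,4,6,7}: no change
Constraint 2 (Z < V) on D(Z)={3,4,6,7} D(V)={3,4,5,6,7}: Z {3,4,6,7}->{3,4,6}; V {3,4,5,6,7}->{4,5,6,7}
Constraint 3 (Z != U) on D(Z)={3,4,6} D(U)={3,4,5,7}: no change
So after constraint 3: D(V) = {4,5,6,7}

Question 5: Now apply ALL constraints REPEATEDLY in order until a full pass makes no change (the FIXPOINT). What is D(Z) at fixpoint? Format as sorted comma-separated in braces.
Answer: {3,4,6}

Derivation:
pass 0 (initial): D(Z)={3,4,6,7}
pass 1: V {3,4,5,6,7}->{4,5,6,7}; Z {3,4,6,7}->{3,4,6}
pass 2: no change
Fixpoint after 2 passes: D(Z) = {3,4,6}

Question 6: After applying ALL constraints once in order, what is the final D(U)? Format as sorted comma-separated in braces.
Answer: {3,4,5,7}

Derivation:
Constraint 1 (U != Z) on D(U)={3,4,5,7} D(Z)={3,4,6,7}: no change
Constraint 2 (Z < V) on D(Z)={3,4,6,7} D(V)={3,4,5,6,7}: Z {3,4,6,7}->{3,4,6}; V {3,4,5,6,7}->{4,5,6,7}
Constraint 3 (Z != U) on D(Z)={3,4,6} D(U)={3,4,5,7}: no change
So after all 3 constraints: D(U) = {3,4,5,7}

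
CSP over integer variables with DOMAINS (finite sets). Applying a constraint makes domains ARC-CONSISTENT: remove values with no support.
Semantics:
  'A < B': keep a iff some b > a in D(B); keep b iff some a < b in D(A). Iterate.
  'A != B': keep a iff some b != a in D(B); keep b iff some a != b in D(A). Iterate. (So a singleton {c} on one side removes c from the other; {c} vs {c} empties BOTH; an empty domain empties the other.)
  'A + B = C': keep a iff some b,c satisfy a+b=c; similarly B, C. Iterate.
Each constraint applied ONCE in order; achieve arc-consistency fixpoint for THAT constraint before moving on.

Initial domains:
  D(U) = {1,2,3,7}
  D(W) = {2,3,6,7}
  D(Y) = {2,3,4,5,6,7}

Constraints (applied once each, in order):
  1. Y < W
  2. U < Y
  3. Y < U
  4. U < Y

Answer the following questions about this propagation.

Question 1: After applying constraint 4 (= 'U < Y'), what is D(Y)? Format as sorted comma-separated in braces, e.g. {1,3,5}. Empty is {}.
Constraint 1 (Y < W) on D(Y)={2,3,4,5,6,7} D(W)={2,3,6,7}: Y {2,3,4,5,6,7}->{2,3,4,5,6}; W {2,3,6,7}->{3,6,7}
Constraint 2 (U < Y) on D(U)={1,2,3,7} D(Y)={2,3,4,5,6}: U {1,2,3,7}->{1,2,3}
Constraint 3 (Y < U) on D(Y)={2,3,4,5,6} D(U)={1,2,3}: Y {2,3,4,5,6}->{2}; U {1,2,3}->{3}
Constraint 4 (U < Y) on D(U)={3} D(Y)={2}: U {3}->{}; Y {2}->{}
So after constraint 4: D(Y) = {}

Answer: {}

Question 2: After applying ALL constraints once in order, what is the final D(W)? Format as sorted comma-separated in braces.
Constraint 1 (Y < W) on D(Y)={2,3,4,5,6,7} D(W)={2,3,6,7}: Y {2,3,4,5,6,7}->{2,3,4,5,6}; W {2,3,6,7}->{3,6,7}
Constraint 2 (U < Y) on D(U)={1,2,3,7} D(Y)={2,3,4,5,6}: U {1,2,3,7}->{1,2,3}
Constraint 3 (Y < U) on D(Y)={2,3,4,5,6} D(U)={1,2,3}: Y {2,3,4,5,6}->{2}; U {1,2,3}->{3}
Constraint 4 (U < Y) on D(U)={3} D(Y)={2}: U {3}->{}; Y {2}->{}
So after all 4 constraints: D(W) = {3,6,7}

Answer: {3,6,7}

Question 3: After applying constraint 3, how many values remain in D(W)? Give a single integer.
Answer: 3

Derivation:
Constraint 1 (Y < W) on D(Y)={2,3,4,5,6,7} D(W)={2,3,6,7}: Y {2,3,4,5,6,7}->{2,3,4,5,6}; W {2,3,6,7}->{3,6,7}
Constraint 2 (U < Y) on D(U)={1,2,3,7} D(Y)={2,3,4,5,6}: U {1,2,3,7}->{1,2,3}
Constraint 3 (Y < U) on D(Y)={2,3,4,5,6} D(U)={1,2,3}: Y {2,3,4,5,6}->{2}; U {1,2,3}->{3}
So after constraint 3: D(W)={3,6,7}, size = 3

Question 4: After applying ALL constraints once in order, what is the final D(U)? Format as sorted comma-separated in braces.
Constraint 1 (Y < W) on D(Y)={2,3,4,5,6,7} D(W)={2,3,6,7}: Y {2,3,4,5,6,7}->{2,3,4,5,6}; W {2,3,6,7}->{3,6,7}
Constraint 2 (U < Y) on D(U)={1,2,3,7} D(Y)={2,3,4,5,6}: U {1,2,3,7}->{1,2,3}
Constraint 3 (Y < U) on D(Y)={2,3,4,5,6} D(U)={1,2,3}: Y {2,3,4,5,6}->{2}; U {1,2,3}->{3}
Constraint 4 (U < Y) on D(U)={3} D(Y)={2}: U {3}->{}; Y {2}->{}
So after all 4 constraints: D(U) = {}

Answer: {}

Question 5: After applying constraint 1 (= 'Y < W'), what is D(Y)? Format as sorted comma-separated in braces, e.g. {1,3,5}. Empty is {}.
Answer: {2,3,4,5,6}

Derivation:
Constraint 1 (Y < W) on D(Y)={2,3,4,5,6,7} D(W)={2,3,6,7}: Y {2,3,4,5,6,7}->{2,3,4,5,6}; W {2,3,6,7}->{3,6,7}
So after constraint 1: D(Y) = {2,3,4,5,6}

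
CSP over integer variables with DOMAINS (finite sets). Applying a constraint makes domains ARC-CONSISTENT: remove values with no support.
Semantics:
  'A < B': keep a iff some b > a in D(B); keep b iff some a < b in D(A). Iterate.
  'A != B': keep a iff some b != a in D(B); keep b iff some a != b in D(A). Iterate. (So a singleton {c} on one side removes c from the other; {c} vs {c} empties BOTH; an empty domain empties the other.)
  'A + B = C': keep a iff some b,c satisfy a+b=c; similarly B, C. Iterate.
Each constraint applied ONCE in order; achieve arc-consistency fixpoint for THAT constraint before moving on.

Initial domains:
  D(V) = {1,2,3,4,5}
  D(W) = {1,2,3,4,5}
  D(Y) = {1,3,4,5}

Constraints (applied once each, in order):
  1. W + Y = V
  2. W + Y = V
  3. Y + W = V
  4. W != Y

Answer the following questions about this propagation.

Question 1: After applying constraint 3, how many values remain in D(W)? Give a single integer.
Answer: 4

Derivation:
Constraint 1 (W + Y = V) on D(W)={1,2,3,4,5} D(Y)={1,3,4,5} D(V)={1,2,3,4,5}: W {1,2,3,4,5}->{1,2,3,4}; Y {1,3,4,5}->{1,3,4}; V {1,2,3,4,5}->{2,3,4,5}
Constraint 2 (W + Y = V) on D(W)={1,2,3,4} D(Y)={1,3,4} D(V)={2,3,4,5}: no change
Constraint 3 (Y + W = V) on D(Y)={1,3,4} D(W)={1,2,3,4} D(V)={2,3,4,5}: no change
So after constraint 3: D(W)={1,2,3,4}, size = 4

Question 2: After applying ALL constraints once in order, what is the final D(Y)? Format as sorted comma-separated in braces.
Constraint 1 (W + Y = V) on D(W)={1,2,3,4,5} D(Y)={1,3,4,5} D(V)={1,2,3,4,5}: W {1,2,3,4,5}->{1,2,3,4}; Y {1,3,4,5}->{1,3,4}; V {1,2,3,4,5}->{2,3,4,5}
Constraint 2 (W + Y = V) on D(W)={1,2,3,4} D(Y)={1,3,4} D(V)={2,3,4,5}: no change
Constraint 3 (Y + W = V) on D(Y)={1,3,4} D(W)={1,2,3,4} D(V)={2,3,4,5}: no change
Constraint 4 (W != Y) on D(W)={1,2,3,4} D(Y)={1,3,4}: no change
So after all 4 constraints: D(Y) = {1,3,4}

Answer: {1,3,4}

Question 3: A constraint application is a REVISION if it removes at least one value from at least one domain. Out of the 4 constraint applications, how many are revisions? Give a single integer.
Answer: 1

Derivation:
Constraint 1 (W + Y = V) on D(W)={1,2,3,4,5} D(Y)={1,3,4,5} D(V)={1,2,3,4,5}: W {1,2,3,4,5}->{1,2,3,4}; Y {1,3,4,5}->{1,3,4}; V {1,2,3,4,5}->{2,3,4,5} => REVISION
Constraint 2 (W + Y = V) on D(W)={1,2,3,4} D(Y)={1,3,4} D(V)={2,3,4,5}: no change => not a revision
Constraint 3 (Y + W = V) on D(Y)={1,3,4} D(W)={1,2,3,4} D(V)={2,3,4,5}: no change => not a revision
Constraint 4 (W != Y) on D(W)={1,2,3,4} D(Y)={1,3,4}: no change => not a revision
Total revisions = 1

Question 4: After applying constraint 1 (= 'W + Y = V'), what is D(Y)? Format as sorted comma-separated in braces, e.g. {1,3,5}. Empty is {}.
Constraint 1 (W + Y = V) on D(W)={1,2,3,4,5} D(Y)={1,3,4,5} D(V)={1,2,3,4,5}: W {1,2,3,4,5}->{1,2,3,4}; Y {1,3,4,5}->{1,3,4}; V {1,2,3,4,5}->{2,3,4,5}
So after constraint 1: D(Y) = {1,3,4}

Answer: {1,3,4}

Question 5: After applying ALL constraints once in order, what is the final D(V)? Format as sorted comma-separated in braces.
Constraint 1 (W + Y = V) on D(W)={1,2,3,4,5} D(Y)={1,3,4,5} D(V)={1,2,3,4,5}: W {1,2,3,4,5}->{1,2,3,4}; Y {1,3,4,5}->{1,3,4}; V {1,2,3,4,5}->{2,3,4,5}
Constraint 2 (W + Y = V) on D(W)={1,2,3,4} D(Y)={1,3,4} D(V)={2,3,4,5}: no change
Constraint 3 (Y + W = V) on D(Y)={1,3,4} D(W)={1,2,3,4} D(V)={2,3,4,5}: no change
Constraint 4 (W != Y) on D(W)={1,2,3,4} D(Y)={1,3,4}: no change
So after all 4 constraints: D(V) = {2,3,4,5}

Answer: {2,3,4,5}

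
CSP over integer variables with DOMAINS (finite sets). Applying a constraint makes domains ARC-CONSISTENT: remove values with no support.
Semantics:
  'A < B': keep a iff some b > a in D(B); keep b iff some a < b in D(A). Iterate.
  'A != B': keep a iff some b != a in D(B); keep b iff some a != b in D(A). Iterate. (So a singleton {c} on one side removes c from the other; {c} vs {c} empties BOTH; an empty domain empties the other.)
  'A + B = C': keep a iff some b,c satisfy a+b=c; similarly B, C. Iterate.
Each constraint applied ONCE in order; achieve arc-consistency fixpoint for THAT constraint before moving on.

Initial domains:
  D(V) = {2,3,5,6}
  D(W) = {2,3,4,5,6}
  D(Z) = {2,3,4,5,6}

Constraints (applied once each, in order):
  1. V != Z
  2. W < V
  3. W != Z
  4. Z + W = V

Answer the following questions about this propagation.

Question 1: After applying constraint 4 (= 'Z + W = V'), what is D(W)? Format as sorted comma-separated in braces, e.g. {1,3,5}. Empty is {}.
Constraint 1 (V != Z) on D(V)={2,3,5,6} D(Z)={2,3,4,5,6}: no change
Constraint 2 (W < V) on D(W)={2,3,4,5,6} D(V)={2,3,5,6}: W {2,3,4,5,6}->{2,3,4,5}; V {2,3,5,6}->{3,5,6}
Constraint 3 (W != Z) on D(W)={2,3,4,5} D(Z)={2,3,4,5,6}: no change
Constraint 4 (Z + W = V) on D(Z)={2,3,4,5,6} D(W)={2,3,4,5} D(V)={3,5,6}: Z {2,3,4,5,6}->{2,3,4}; W {2,3,4,5}->{2,3,4}; V {3,5,6}->{5,6}
So after constraint 4: D(W) = {2,3,4}

Answer: {2,3,4}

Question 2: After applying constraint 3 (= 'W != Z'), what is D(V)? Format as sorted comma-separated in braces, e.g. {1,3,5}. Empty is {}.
Constraint 1 (V != Z) on D(V)={2,3,5,6} D(Z)={2,3,4,5,6}: no change
Constraint 2 (W < V) on D(W)={2,3,4,5,6} D(V)={2,3,5,6}: W {2,3,4,5,6}->{2,3,4,5}; V {2,3,5,6}->{3,5,6}
Constraint 3 (W != Z) on D(W)={2,3,4,5} D(Z)={2,3,4,5,6}: no change
So after constraint 3: D(V) = {3,5,6}

Answer: {3,5,6}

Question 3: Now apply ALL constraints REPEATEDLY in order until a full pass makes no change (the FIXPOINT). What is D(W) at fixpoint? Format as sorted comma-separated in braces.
Answer: {2,3,4}

Derivation:
pass 0 (initial): D(W)={2,3,4,5,6}
pass 1: V {2,3,5,6}->{5,6}; W {2,3,4,5,6}->{2,3,4}; Z {2,3,4,5,6}->{2,3,4}
pass 2: no change
Fixpoint after 2 passes: D(W) = {2,3,4}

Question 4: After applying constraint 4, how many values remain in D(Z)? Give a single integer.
Constraint 1 (V != Z) on D(V)={2,3,5,6} D(Z)={2,3,4,5,6}: no change
Constraint 2 (W < V) on D(W)={2,3,4,5,6} D(V)={2,3,5,6}: W {2,3,4,5,6}->{2,3,4,5}; V {2,3,5,6}->{3,5,6}
Constraint 3 (W != Z) on D(W)={2,3,4,5} D(Z)={2,3,4,5,6}: no change
Constraint 4 (Z + W = V) on D(Z)={2,3,4,5,6} D(W)={2,3,4,5} D(V)={3,5,6}: Z {2,3,4,5,6}->{2,3,4}; W {2,3,4,5}->{2,3,4}; V {3,5,6}->{5,6}
So after constraint 4: D(Z)={2,3,4}, size = 3

Answer: 3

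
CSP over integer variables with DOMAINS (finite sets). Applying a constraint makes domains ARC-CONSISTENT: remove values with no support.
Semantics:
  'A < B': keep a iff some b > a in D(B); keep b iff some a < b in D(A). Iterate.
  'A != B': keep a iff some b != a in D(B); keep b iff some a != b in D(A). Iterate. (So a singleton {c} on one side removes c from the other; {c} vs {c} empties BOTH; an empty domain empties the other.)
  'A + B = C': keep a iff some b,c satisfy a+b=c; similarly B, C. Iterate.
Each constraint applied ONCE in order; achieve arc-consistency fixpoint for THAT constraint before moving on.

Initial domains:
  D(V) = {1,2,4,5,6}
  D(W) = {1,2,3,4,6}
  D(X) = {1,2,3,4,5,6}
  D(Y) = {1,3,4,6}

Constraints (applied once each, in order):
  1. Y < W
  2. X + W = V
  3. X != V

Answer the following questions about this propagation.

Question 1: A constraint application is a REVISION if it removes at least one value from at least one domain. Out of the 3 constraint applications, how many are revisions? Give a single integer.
Answer: 2

Derivation:
Constraint 1 (Y < W) on D(Y)={1,3,4,6} D(W)={1,2,3,4,6}: Y {1,3,4,6}->{1,3,4}; W {1,2,3,4,6}->{2,3,4,6} => REVISION
Constraint 2 (X + W = V) on D(X)={1,2,3,4,5,6} D(W)={2,3,4,6} D(V)={1,2,4,5,6}: X {1,2,3,4,5,6}->{1,2,3,4}; W {2,3,4,6}->{2,3,4}; V {1,2,4,5,6}->{4,5,6} => REVISION
Constraint 3 (X != V) on D(X)={1,2,3,4} D(V)={4,5,6}: no change => not a revision
Total revisions = 2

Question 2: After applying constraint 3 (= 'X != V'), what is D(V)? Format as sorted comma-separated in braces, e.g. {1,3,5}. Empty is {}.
Constraint 1 (Y < W) on D(Y)={1,3,4,6} D(W)={1,2,3,4,6}: Y {1,3,4,6}->{1,3,4}; W {1,2,3,4,6}->{2,3,4,6}
Constraint 2 (X + W = V) on D(X)={1,2,3,4,5,6} D(W)={2,3,4,6} D(V)={1,2,4,5,6}: X {1,2,3,4,5,6}->{1,2,3,4}; W {2,3,4,6}->{2,3,4}; V {1,2,4,5,6}->{4,5,6}
Constraint 3 (X != V) on D(X)={1,2,3,4} D(V)={4,5,6}: no change
So after constraint 3: D(V) = {4,5,6}

Answer: {4,5,6}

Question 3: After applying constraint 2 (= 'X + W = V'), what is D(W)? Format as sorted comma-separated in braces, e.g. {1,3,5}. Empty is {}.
Constraint 1 (Y < W) on D(Y)={1,3,4,6} D(W)={1,2,3,4,6}: Y {1,3,4,6}->{1,3,4}; W {1,2,3,4,6}->{2,3,4,6}
Constraint 2 (X + W = V) on D(X)={1,2,3,4,5,6} D(W)={2,3,4,6} D(V)={1,2,4,5,6}: X {1,2,3,4,5,6}->{1,2,3,4}; W {2,3,4,6}->{2,3,4}; V {1,2,4,5,6}->{4,5,6}
So after constraint 2: D(W) = {2,3,4}

Answer: {2,3,4}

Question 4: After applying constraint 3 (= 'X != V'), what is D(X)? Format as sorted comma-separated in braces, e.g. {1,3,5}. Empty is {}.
Answer: {1,2,3,4}

Derivation:
Constraint 1 (Y < W) on D(Y)={1,3,4,6} D(W)={1,2,3,4,6}: Y {1,3,4,6}->{1,3,4}; W {1,2,3,4,6}->{2,3,4,6}
Constraint 2 (X + W = V) on D(X)={1,2,3,4,5,6} D(W)={2,3,4,6} D(V)={1,2,4,5,6}: X {1,2,3,4,5,6}->{1,2,3,4}; W {2,3,4,6}->{2,3,4}; V {1,2,4,5,6}->{4,5,6}
Constraint 3 (X != V) on D(X)={1,2,3,4} D(V)={4,5,6}: no change
So after constraint 3: D(X) = {1,2,3,4}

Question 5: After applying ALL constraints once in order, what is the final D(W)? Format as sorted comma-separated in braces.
Constraint 1 (Y < W) on D(Y)={1,3,4,6} D(W)={1,2,3,4,6}: Y {1,3,4,6}->{1,3,4}; W {1,2,3,4,6}->{2,3,4,6}
Constraint 2 (X + W = V) on D(X)={1,2,3,4,5,6} D(W)={2,3,4,6} D(V)={1,2,4,5,6}: X {1,2,3,4,5,6}->{1,2,3,4}; W {2,3,4,6}->{2,3,4}; V {1,2,4,5,6}->{4,5,6}
Constraint 3 (X != V) on D(X)={1,2,3,4} D(V)={4,5,6}: no change
So after all 3 constraints: D(W) = {2,3,4}

Answer: {2,3,4}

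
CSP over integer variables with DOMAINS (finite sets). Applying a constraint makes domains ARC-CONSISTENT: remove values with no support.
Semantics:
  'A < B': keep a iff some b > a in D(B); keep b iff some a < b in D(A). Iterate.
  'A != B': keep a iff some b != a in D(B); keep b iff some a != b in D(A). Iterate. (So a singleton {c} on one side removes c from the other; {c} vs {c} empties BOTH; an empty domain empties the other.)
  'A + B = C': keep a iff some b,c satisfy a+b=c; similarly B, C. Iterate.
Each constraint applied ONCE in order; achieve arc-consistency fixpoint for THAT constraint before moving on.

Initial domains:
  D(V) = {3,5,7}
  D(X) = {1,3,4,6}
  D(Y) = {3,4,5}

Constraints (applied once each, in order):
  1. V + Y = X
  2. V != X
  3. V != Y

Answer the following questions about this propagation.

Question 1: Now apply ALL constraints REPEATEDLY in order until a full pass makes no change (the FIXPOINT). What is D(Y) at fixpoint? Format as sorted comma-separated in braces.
Answer: {}

Derivation:
pass 0 (initial): D(Y)={3,4,5}
pass 1: V {3,5,7}->{}; X {1,3,4,6}->{6}; Y {3,4,5}->{}
pass 2: X {6}->{}
pass 3: no change
Fixpoint after 3 passes: D(Y) = {}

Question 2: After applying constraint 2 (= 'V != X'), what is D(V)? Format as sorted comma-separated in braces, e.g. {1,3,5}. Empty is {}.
Answer: {3}

Derivation:
Constraint 1 (V + Y = X) on D(V)={3,5,7} D(Y)={3,4,5} D(X)={1,3,4,6}: V {3,5,7}->{3}; Y {3,4,5}->{3}; X {1,3,4,6}->{6}
Constraint 2 (V != X) on D(V)={3} D(X)={6}: no change
So after constraint 2: D(V) = {3}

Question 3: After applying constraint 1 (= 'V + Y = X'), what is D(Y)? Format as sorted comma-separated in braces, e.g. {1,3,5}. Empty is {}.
Answer: {3}

Derivation:
Constraint 1 (V + Y = X) on D(V)={3,5,7} D(Y)={3,4,5} D(X)={1,3,4,6}: V {3,5,7}->{3}; Y {3,4,5}->{3}; X {1,3,4,6}->{6}
So after constraint 1: D(Y) = {3}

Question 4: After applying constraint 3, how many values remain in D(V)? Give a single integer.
Constraint 1 (V + Y = X) on D(V)={3,5,7} D(Y)={3,4,5} D(X)={1,3,4,6}: V {3,5,7}->{3}; Y {3,4,5}->{3}; X {1,3,4,6}->{6}
Constraint 2 (V != X) on D(V)={3} D(X)={6}: no change
Constraint 3 (V != Y) on D(V)={3} D(Y)={3}: V {3}->{}; Y {3}->{}
So after constraint 3: D(V)={}, size = 0

Answer: 0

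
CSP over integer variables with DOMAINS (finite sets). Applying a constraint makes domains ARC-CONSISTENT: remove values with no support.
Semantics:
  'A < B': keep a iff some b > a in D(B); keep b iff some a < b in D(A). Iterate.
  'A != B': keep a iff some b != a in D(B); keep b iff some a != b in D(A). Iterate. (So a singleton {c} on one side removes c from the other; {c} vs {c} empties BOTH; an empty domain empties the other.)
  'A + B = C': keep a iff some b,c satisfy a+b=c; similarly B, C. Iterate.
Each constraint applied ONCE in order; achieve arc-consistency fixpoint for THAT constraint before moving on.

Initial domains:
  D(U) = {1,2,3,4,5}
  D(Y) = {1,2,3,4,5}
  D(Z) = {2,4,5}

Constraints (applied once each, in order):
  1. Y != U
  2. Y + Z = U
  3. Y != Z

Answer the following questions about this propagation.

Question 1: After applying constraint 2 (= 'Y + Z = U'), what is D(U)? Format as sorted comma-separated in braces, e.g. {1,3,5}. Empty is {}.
Constraint 1 (Y != U) on D(Y)={1,2,3,4,5} D(U)={1,2,3,4,5}: no change
Constraint 2 (Y + Z = U) on D(Y)={1,2,3,4,5} D(Z)={2,4,5} D(U)={1,2,3,4,5}: Y {1,2,3,4,5}->{1,2,3}; Z {2,4,5}->{2,4}; U {1,2,3,4,5}->{3,4,5}
So after constraint 2: D(U) = {3,4,5}

Answer: {3,4,5}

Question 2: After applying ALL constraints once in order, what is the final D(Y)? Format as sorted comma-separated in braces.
Answer: {1,2,3}

Derivation:
Constraint 1 (Y != U) on D(Y)={1,2,3,4,5} D(U)={1,2,3,4,5}: no change
Constraint 2 (Y + Z = U) on D(Y)={1,2,3,4,5} D(Z)={2,4,5} D(U)={1,2,3,4,5}: Y {1,2,3,4,5}->{1,2,3}; Z {2,4,5}->{2,4}; U {1,2,3,4,5}->{3,4,5}
Constraint 3 (Y != Z) on D(Y)={1,2,3} D(Z)={2,4}: no change
So after all 3 constraints: D(Y) = {1,2,3}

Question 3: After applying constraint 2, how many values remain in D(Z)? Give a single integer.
Constraint 1 (Y != U) on D(Y)={1,2,3,4,5} D(U)={1,2,3,4,5}: no change
Constraint 2 (Y + Z = U) on D(Y)={1,2,3,4,5} D(Z)={2,4,5} D(U)={1,2,3,4,5}: Y {1,2,3,4,5}->{1,2,3}; Z {2,4,5}->{2,4}; U {1,2,3,4,5}->{3,4,5}
So after constraint 2: D(Z)={2,4}, size = 2

Answer: 2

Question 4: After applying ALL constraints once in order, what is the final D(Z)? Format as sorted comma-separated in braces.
Constraint 1 (Y != U) on D(Y)={1,2,3,4,5} D(U)={1,2,3,4,5}: no change
Constraint 2 (Y + Z = U) on D(Y)={1,2,3,4,5} D(Z)={2,4,5} D(U)={1,2,3,4,5}: Y {1,2,3,4,5}->{1,2,3}; Z {2,4,5}->{2,4}; U {1,2,3,4,5}->{3,4,5}
Constraint 3 (Y != Z) on D(Y)={1,2,3} D(Z)={2,4}: no change
So after all 3 constraints: D(Z) = {2,4}

Answer: {2,4}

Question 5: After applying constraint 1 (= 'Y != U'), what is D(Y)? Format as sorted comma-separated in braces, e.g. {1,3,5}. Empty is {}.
Answer: {1,2,3,4,5}

Derivation:
Constraint 1 (Y != U) on D(Y)={1,2,3,4,5} D(U)={1,2,3,4,5}: no change
So after constraint 1: D(Y) = {1,2,3,4,5}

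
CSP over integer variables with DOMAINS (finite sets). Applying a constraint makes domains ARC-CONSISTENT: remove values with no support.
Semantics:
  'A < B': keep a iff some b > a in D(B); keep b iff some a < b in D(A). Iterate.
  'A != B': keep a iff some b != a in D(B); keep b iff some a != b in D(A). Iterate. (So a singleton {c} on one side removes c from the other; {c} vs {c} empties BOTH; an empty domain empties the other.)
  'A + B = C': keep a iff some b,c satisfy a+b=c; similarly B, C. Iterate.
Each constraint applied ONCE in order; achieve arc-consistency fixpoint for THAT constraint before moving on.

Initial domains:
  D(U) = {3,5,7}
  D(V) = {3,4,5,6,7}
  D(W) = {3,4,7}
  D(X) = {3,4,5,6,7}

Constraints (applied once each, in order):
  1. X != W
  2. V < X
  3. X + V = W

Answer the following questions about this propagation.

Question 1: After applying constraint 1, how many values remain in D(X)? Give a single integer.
Constraint 1 (X != W) on D(X)={3,4,5,6,7} D(W)={3,4,7}: no change
So after constraint 1: D(X)={3,4,5,6,7}, size = 5

Answer: 5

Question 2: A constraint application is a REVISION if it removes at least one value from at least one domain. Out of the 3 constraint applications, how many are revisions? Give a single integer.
Constraint 1 (X != W) on D(X)={3,4,5,6,7} D(W)={3,4,7}: no change => not a revision
Constraint 2 (V < X) on D(V)={3,4,5,6,7} D(X)={3,4,5,6,7}: V {3,4,5,6,7}->{3,4,5,6}; X {3,4,5,6,7}->{4,5,6,7} => REVISION
Constraint 3 (X + V = W) on D(X)={4,5,6,7} D(V)={3,4,5,6} D(W)={3,4,7}: X {4,5,6,7}->{4}; V {3,4,5,6}->{3}; W {3,4,7}->{7} => REVISION
Total revisions = 2

Answer: 2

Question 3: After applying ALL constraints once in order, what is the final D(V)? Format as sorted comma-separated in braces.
Constraint 1 (X != W) on D(X)={3,4,5,6,7} D(W)={3,4,7}: no change
Constraint 2 (V < X) on D(V)={3,4,5,6,7} D(X)={3,4,5,6,7}: V {3,4,5,6,7}->{3,4,5,6}; X {3,4,5,6,7}->{4,5,6,7}
Constraint 3 (X + V = W) on D(X)={4,5,6,7} D(V)={3,4,5,6} D(W)={3,4,7}: X {4,5,6,7}->{4}; V {3,4,5,6}->{3}; W {3,4,7}->{7}
So after all 3 constraints: D(V) = {3}

Answer: {3}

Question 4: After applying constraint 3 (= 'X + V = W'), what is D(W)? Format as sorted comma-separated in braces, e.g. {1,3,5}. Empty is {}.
Constraint 1 (X != W) on D(X)={3,4,5,6,7} D(W)={3,4,7}: no change
Constraint 2 (V < X) on D(V)={3,4,5,6,7} D(X)={3,4,5,6,7}: V {3,4,5,6,7}->{3,4,5,6}; X {3,4,5,6,7}->{4,5,6,7}
Constraint 3 (X + V = W) on D(X)={4,5,6,7} D(V)={3,4,5,6} D(W)={3,4,7}: X {4,5,6,7}->{4}; V {3,4,5,6}->{3}; W {3,4,7}->{7}
So after constraint 3: D(W) = {7}

Answer: {7}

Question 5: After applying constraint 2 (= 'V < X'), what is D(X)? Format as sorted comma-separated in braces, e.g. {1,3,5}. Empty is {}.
Answer: {4,5,6,7}

Derivation:
Constraint 1 (X != W) on D(X)={3,4,5,6,7} D(W)={3,4,7}: no change
Constraint 2 (V < X) on D(V)={3,4,5,6,7} D(X)={3,4,5,6,7}: V {3,4,5,6,7}->{3,4,5,6}; X {3,4,5,6,7}->{4,5,6,7}
So after constraint 2: D(X) = {4,5,6,7}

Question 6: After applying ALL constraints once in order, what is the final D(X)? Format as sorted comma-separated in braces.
Constraint 1 (X != W) on D(X)={3,4,5,6,7} D(W)={3,4,7}: no change
Constraint 2 (V < X) on D(V)={3,4,5,6,7} D(X)={3,4,5,6,7}: V {3,4,5,6,7}->{3,4,5,6}; X {3,4,5,6,7}->{4,5,6,7}
Constraint 3 (X + V = W) on D(X)={4,5,6,7} D(V)={3,4,5,6} D(W)={3,4,7}: X {4,5,6,7}->{4}; V {3,4,5,6}->{3}; W {3,4,7}->{7}
So after all 3 constraints: D(X) = {4}

Answer: {4}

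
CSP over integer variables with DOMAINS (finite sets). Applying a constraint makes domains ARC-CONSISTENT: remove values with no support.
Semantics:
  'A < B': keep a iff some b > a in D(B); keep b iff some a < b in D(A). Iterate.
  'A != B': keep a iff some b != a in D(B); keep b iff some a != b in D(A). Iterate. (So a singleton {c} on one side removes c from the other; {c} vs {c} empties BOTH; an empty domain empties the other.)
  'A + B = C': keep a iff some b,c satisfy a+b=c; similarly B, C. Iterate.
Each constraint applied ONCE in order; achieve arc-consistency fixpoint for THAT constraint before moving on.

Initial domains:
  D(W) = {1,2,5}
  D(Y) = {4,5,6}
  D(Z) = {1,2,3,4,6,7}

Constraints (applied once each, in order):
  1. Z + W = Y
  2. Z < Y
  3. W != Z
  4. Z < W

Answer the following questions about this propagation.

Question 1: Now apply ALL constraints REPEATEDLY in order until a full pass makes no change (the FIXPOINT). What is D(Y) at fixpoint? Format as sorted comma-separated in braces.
pass 0 (initial): D(Y)={4,5,6}
pass 1: W {1,2,5}->{2,5}; Z {1,2,3,4,6,7}->{1,2,3,4}
pass 2: no change
Fixpoint after 2 passes: D(Y) = {4,5,6}

Answer: {4,5,6}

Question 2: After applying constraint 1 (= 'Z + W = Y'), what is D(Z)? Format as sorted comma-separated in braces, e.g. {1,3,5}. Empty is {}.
Answer: {1,2,3,4}

Derivation:
Constraint 1 (Z + W = Y) on D(Z)={1,2,3,4,6,7} D(W)={1,2,5} D(Y)={4,5,6}: Z {1,2,3,4,6,7}->{1,2,3,4}
So after constraint 1: D(Z) = {1,2,3,4}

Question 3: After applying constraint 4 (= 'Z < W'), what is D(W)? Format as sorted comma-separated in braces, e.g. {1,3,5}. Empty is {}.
Answer: {2,5}

Derivation:
Constraint 1 (Z + W = Y) on D(Z)={1,2,3,4,6,7} D(W)={1,2,5} D(Y)={4,5,6}: Z {1,2,3,4,6,7}->{1,2,3,4}
Constraint 2 (Z < Y) on D(Z)={1,2,3,4} D(Y)={4,5,6}: no change
Constraint 3 (W != Z) on D(W)={1,2,5} D(Z)={1,2,3,4}: no change
Constraint 4 (Z < W) on D(Z)={1,2,3,4} D(W)={1,2,5}: W {1,2,5}->{2,5}
So after constraint 4: D(W) = {2,5}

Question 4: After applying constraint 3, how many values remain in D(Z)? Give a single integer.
Constraint 1 (Z + W = Y) on D(Z)={1,2,3,4,6,7} D(W)={1,2,5} D(Y)={4,5,6}: Z {1,2,3,4,6,7}->{1,2,3,4}
Constraint 2 (Z < Y) on D(Z)={1,2,3,4} D(Y)={4,5,6}: no change
Constraint 3 (W != Z) on D(W)={1,2,5} D(Z)={1,2,3,4}: no change
So after constraint 3: D(Z)={1,2,3,4}, size = 4

Answer: 4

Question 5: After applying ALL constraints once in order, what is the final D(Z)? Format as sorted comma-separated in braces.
Answer: {1,2,3,4}

Derivation:
Constraint 1 (Z + W = Y) on D(Z)={1,2,3,4,6,7} D(W)={1,2,5} D(Y)={4,5,6}: Z {1,2,3,4,6,7}->{1,2,3,4}
Constraint 2 (Z < Y) on D(Z)={1,2,3,4} D(Y)={4,5,6}: no change
Constraint 3 (W != Z) on D(W)={1,2,5} D(Z)={1,2,3,4}: no change
Constraint 4 (Z < W) on D(Z)={1,2,3,4} D(W)={1,2,5}: W {1,2,5}->{2,5}
So after all 4 constraints: D(Z) = {1,2,3,4}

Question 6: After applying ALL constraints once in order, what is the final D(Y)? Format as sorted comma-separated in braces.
Answer: {4,5,6}

Derivation:
Constraint 1 (Z + W = Y) on D(Z)={1,2,3,4,6,7} D(W)={1,2,5} D(Y)={4,5,6}: Z {1,2,3,4,6,7}->{1,2,3,4}
Constraint 2 (Z < Y) on D(Z)={1,2,3,4} D(Y)={4,5,6}: no change
Constraint 3 (W != Z) on D(W)={1,2,5} D(Z)={1,2,3,4}: no change
Constraint 4 (Z < W) on D(Z)={1,2,3,4} D(W)={1,2,5}: W {1,2,5}->{2,5}
So after all 4 constraints: D(Y) = {4,5,6}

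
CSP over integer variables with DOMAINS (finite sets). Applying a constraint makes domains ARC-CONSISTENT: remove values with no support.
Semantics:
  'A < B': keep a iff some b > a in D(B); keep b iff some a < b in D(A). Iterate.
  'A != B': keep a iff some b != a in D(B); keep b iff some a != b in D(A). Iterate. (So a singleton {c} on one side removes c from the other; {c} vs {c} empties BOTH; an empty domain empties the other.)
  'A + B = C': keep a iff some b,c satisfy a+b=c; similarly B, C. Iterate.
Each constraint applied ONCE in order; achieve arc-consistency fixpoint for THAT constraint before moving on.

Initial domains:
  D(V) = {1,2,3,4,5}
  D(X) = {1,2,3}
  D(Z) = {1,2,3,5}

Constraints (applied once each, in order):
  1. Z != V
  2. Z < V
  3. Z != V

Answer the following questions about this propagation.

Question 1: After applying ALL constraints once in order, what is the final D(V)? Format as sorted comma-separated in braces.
Answer: {2,3,4,5}

Derivation:
Constraint 1 (Z != V) on D(Z)={1,2,3,5} D(V)={1,2,3,4,5}: no change
Constraint 2 (Z < V) on D(Z)={1,2,3,5} D(V)={1,2,3,4,5}: Z {1,2,3,5}->{1,2,3}; V {1,2,3,4,5}->{2,3,4,5}
Constraint 3 (Z != V) on D(Z)={1,2,3} D(V)={2,3,4,5}: no change
So after all 3 constraints: D(V) = {2,3,4,5}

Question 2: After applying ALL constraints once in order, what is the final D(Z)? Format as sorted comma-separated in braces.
Answer: {1,2,3}

Derivation:
Constraint 1 (Z != V) on D(Z)={1,2,3,5} D(V)={1,2,3,4,5}: no change
Constraint 2 (Z < V) on D(Z)={1,2,3,5} D(V)={1,2,3,4,5}: Z {1,2,3,5}->{1,2,3}; V {1,2,3,4,5}->{2,3,4,5}
Constraint 3 (Z != V) on D(Z)={1,2,3} D(V)={2,3,4,5}: no change
So after all 3 constraints: D(Z) = {1,2,3}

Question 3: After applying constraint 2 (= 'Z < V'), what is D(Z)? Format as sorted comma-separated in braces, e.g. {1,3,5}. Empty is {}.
Answer: {1,2,3}

Derivation:
Constraint 1 (Z != V) on D(Z)={1,2,3,5} D(V)={1,2,3,4,5}: no change
Constraint 2 (Z < V) on D(Z)={1,2,3,5} D(V)={1,2,3,4,5}: Z {1,2,3,5}->{1,2,3}; V {1,2,3,4,5}->{2,3,4,5}
So after constraint 2: D(Z) = {1,2,3}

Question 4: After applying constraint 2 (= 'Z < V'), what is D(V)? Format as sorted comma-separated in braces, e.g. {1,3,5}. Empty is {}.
Constraint 1 (Z != V) on D(Z)={1,2,3,5} D(V)={1,2,3,4,5}: no change
Constraint 2 (Z < V) on D(Z)={1,2,3,5} D(V)={1,2,3,4,5}: Z {1,2,3,5}->{1,2,3}; V {1,2,3,4,5}->{2,3,4,5}
So after constraint 2: D(V) = {2,3,4,5}

Answer: {2,3,4,5}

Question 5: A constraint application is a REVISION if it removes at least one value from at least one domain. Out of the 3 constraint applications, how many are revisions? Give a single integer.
Constraint 1 (Z != V) on D(Z)={1,2,3,5} D(V)={1,2,3,4,5}: no change => not a revision
Constraint 2 (Z < V) on D(Z)={1,2,3,5} D(V)={1,2,3,4,5}: Z {1,2,3,5}->{1,2,3}; V {1,2,3,4,5}->{2,3,4,5} => REVISION
Constraint 3 (Z != V) on D(Z)={1,2,3} D(V)={2,3,4,5}: no change => not a revision
Total revisions = 1

Answer: 1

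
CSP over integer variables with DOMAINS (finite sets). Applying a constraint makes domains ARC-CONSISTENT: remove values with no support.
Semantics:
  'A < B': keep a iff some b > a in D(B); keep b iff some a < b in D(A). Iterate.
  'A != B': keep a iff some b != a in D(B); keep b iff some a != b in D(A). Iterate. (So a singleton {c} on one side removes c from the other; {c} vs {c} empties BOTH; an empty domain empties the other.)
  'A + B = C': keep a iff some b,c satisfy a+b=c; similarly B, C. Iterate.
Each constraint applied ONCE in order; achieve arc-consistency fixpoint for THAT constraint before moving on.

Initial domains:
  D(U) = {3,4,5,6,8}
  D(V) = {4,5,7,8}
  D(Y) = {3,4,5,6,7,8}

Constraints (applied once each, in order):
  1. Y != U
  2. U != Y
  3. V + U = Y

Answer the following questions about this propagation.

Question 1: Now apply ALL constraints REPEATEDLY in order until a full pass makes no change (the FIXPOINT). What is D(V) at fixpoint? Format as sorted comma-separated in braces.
Answer: {4,5}

Derivation:
pass 0 (initial): D(V)={4,5,7,8}
pass 1: U {3,4,5,6,8}->{3,4}; V {4,5,7,8}->{4,5}; Y {3,4,5,6,7,8}->{7,8}
pass 2: no change
Fixpoint after 2 passes: D(V) = {4,5}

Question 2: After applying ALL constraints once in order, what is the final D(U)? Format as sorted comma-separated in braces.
Constraint 1 (Y != U) on D(Y)={3,4,5,6,7,8} D(U)={3,4,5,6,8}: no change
Constraint 2 (U != Y) on D(U)={3,4,5,6,8} D(Y)={3,4,5,6,7,8}: no change
Constraint 3 (V + U = Y) on D(V)={4,5,7,8} D(U)={3,4,5,6,8} D(Y)={3,4,5,6,7,8}: V {4,5,7,8}->{4,5}; U {3,4,5,6,8}->{3,4}; Y {3,4,5,6,7,8}->{7,8}
So after all 3 constraints: D(U) = {3,4}

Answer: {3,4}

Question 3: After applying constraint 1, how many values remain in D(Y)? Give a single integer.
Answer: 6

Derivation:
Constraint 1 (Y != U) on D(Y)={3,4,5,6,7,8} D(U)={3,4,5,6,8}: no change
So after constraint 1: D(Y)={3,4,5,6,7,8}, size = 6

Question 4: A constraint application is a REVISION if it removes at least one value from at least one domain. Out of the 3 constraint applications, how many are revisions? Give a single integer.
Constraint 1 (Y != U) on D(Y)={3,4,5,6,7,8} D(U)={3,4,5,6,8}: no change => not a revision
Constraint 2 (U != Y) on D(U)={3,4,5,6,8} D(Y)={3,4,5,6,7,8}: no change => not a revision
Constraint 3 (V + U = Y) on D(V)={4,5,7,8} D(U)={3,4,5,6,8} D(Y)={3,4,5,6,7,8}: V {4,5,7,8}->{4,5}; U {3,4,5,6,8}->{3,4}; Y {3,4,5,6,7,8}->{7,8} => REVISION
Total revisions = 1

Answer: 1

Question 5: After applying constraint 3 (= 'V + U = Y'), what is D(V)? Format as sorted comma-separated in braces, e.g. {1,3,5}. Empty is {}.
Constraint 1 (Y != U) on D(Y)={3,4,5,6,7,8} D(U)={3,4,5,6,8}: no change
Constraint 2 (U != Y) on D(U)={3,4,5,6,8} D(Y)={3,4,5,6,7,8}: no change
Constraint 3 (V + U = Y) on D(V)={4,5,7,8} D(U)={3,4,5,6,8} D(Y)={3,4,5,6,7,8}: V {4,5,7,8}->{4,5}; U {3,4,5,6,8}->{3,4}; Y {3,4,5,6,7,8}->{7,8}
So after constraint 3: D(V) = {4,5}

Answer: {4,5}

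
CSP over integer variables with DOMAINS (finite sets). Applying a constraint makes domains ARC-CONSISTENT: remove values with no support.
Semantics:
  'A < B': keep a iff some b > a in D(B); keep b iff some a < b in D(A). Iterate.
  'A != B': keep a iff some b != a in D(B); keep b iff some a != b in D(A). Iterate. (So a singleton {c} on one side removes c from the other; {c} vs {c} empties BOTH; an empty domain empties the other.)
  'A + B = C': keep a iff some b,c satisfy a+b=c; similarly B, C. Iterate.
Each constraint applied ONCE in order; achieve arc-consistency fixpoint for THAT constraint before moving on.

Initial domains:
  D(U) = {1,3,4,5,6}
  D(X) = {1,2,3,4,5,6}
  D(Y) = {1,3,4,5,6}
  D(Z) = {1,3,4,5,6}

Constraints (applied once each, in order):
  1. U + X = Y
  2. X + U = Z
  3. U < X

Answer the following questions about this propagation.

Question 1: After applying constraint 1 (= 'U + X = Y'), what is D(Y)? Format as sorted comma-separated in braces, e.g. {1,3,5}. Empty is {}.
Answer: {3,4,5,6}

Derivation:
Constraint 1 (U + X = Y) on D(U)={1,3,4,5,6} D(X)={1,2,3,4,5,6} D(Y)={1,3,4,5,6}: U {1,3,4,5,6}->{1,3,4,5}; X {1,2,3,4,5,6}->{1,2,3,4,5}; Y {1,3,4,5,6}->{3,4,5,6}
So after constraint 1: D(Y) = {3,4,5,6}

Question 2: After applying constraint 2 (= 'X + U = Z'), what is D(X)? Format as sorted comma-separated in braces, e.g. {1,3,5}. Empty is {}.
Constraint 1 (U + X = Y) on D(U)={1,3,4,5,6} D(X)={1,2,3,4,5,6} D(Y)={1,3,4,5,6}: U {1,3,4,5,6}->{1,3,4,5}; X {1,2,3,4,5,6}->{1,2,3,4,5}; Y {1,3,4,5,6}->{3,4,5,6}
Constraint 2 (X + U = Z) on D(X)={1,2,3,4,5} D(U)={1,3,4,5} D(Z)={1,3,4,5,6}: Z {1,3,4,5,6}->{3,4,5,6}
So after constraint 2: D(X) = {1,2,3,4,5}

Answer: {1,2,3,4,5}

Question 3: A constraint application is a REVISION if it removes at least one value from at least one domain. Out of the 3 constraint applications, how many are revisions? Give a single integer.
Constraint 1 (U + X = Y) on D(U)={1,3,4,5,6} D(X)={1,2,3,4,5,6} D(Y)={1,3,4,5,6}: U {1,3,4,5,6}->{1,3,4,5}; X {1,2,3,4,5,6}->{1,2,3,4,5}; Y {1,3,4,5,6}->{3,4,5,6} => REVISION
Constraint 2 (X + U = Z) on D(X)={1,2,3,4,5} D(U)={1,3,4,5} D(Z)={1,3,4,5,6}: Z {1,3,4,5,6}->{3,4,5,6} => REVISION
Constraint 3 (U < X) on D(U)={1,3,4,5} D(X)={1,2,3,4,5}: U {1,3,4,5}->{1,3,4}; X {1,2,3,4,5}->{2,3,4,5} => REVISION
Total revisions = 3

Answer: 3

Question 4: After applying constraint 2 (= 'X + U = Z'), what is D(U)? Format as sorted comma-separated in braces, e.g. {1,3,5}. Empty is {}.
Answer: {1,3,4,5}

Derivation:
Constraint 1 (U + X = Y) on D(U)={1,3,4,5,6} D(X)={1,2,3,4,5,6} D(Y)={1,3,4,5,6}: U {1,3,4,5,6}->{1,3,4,5}; X {1,2,3,4,5,6}->{1,2,3,4,5}; Y {1,3,4,5,6}->{3,4,5,6}
Constraint 2 (X + U = Z) on D(X)={1,2,3,4,5} D(U)={1,3,4,5} D(Z)={1,3,4,5,6}: Z {1,3,4,5,6}->{3,4,5,6}
So after constraint 2: D(U) = {1,3,4,5}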